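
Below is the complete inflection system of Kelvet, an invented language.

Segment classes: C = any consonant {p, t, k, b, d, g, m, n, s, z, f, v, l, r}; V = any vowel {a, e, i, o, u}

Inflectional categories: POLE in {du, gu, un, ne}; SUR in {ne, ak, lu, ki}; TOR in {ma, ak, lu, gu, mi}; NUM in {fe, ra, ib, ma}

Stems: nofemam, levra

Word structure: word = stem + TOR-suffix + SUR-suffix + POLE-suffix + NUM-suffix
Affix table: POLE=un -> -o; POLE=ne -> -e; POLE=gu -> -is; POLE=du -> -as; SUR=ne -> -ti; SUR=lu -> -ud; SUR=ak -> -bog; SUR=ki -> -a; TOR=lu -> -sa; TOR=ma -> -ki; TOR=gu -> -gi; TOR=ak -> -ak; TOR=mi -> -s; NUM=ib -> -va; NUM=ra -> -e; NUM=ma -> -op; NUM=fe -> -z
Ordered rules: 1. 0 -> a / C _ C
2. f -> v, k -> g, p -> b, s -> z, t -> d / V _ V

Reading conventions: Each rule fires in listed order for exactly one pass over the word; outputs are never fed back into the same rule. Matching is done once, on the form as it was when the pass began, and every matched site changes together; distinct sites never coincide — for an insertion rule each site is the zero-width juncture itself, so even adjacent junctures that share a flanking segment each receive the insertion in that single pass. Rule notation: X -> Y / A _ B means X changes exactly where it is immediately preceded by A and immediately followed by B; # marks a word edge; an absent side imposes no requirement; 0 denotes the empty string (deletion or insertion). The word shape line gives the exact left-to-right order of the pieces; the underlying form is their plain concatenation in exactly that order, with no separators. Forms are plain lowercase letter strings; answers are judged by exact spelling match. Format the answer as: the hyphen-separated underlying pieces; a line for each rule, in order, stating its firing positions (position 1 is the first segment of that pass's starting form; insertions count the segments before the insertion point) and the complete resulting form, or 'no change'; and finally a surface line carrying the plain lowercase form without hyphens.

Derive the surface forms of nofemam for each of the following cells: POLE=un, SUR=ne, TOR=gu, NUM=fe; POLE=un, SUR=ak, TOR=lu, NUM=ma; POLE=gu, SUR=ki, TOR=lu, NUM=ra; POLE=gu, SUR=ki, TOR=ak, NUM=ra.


cell POLE=un, SUR=ne, TOR=gu, NUM=fe:
underlying: nofemam-gi-ti-o-z
1. 0 -> a / C _ C: inserts after position(s) 7: nofemamagitioz
2. f -> v, k -> g, p -> b, s -> z, t -> d / V _ V: fires at position(s) 3, 11: novemamagidioz
surface: novemamagidioz

cell POLE=un, SUR=ak, TOR=lu, NUM=ma:
underlying: nofemam-sa-bog-o-op
1. 0 -> a / C _ C: inserts after position(s) 7: nofemamasabogoop
2. f -> v, k -> g, p -> b, s -> z, t -> d / V _ V: fires at position(s) 3, 9: novemamazabogoop
surface: novemamazabogoop

cell POLE=gu, SUR=ki, TOR=lu, NUM=ra:
underlying: nofemam-sa-a-is-e
1. 0 -> a / C _ C: inserts after position(s) 7: nofemamasaaise
2. f -> v, k -> g, p -> b, s -> z, t -> d / V _ V: fires at position(s) 3, 9, 13: novemamazaaize
surface: novemamazaaize

cell POLE=gu, SUR=ki, TOR=ak, NUM=ra:
underlying: nofemam-ak-a-is-e
1. 0 -> a / C _ C: no change
2. f -> v, k -> g, p -> b, s -> z, t -> d / V _ V: fires at position(s) 3, 9, 12: novemamagaize
surface: novemamagaize


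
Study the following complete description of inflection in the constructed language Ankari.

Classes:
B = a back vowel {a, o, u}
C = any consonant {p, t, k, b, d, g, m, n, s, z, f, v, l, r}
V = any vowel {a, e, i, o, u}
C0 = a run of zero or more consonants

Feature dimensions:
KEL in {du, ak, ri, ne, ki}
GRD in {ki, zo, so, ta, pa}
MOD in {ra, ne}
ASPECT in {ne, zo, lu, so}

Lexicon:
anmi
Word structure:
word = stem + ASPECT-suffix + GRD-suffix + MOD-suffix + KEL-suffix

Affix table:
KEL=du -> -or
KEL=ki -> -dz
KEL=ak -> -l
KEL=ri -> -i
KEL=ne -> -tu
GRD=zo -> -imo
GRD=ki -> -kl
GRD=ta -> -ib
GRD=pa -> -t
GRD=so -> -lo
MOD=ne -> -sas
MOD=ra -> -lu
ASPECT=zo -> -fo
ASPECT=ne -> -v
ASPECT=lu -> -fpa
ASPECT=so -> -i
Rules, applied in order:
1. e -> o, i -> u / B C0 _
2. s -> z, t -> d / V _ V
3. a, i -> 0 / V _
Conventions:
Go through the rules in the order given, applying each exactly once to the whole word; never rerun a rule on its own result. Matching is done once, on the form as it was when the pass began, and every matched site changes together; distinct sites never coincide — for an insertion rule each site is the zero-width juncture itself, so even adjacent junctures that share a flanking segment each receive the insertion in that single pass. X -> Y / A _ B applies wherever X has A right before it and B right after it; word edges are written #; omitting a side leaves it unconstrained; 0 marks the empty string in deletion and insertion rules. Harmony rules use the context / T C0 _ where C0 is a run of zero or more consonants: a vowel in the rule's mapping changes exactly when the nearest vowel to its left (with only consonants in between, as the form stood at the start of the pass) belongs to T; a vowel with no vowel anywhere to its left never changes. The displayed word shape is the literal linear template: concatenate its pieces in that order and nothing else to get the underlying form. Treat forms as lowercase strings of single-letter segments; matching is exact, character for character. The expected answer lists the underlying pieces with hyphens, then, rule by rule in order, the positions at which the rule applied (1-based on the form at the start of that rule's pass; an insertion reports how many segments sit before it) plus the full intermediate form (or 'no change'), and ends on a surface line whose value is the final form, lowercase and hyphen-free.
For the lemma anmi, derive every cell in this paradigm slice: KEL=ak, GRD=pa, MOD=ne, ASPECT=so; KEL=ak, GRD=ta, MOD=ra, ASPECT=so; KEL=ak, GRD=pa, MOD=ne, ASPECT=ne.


cell KEL=ak, GRD=pa, MOD=ne, ASPECT=so:
underlying: anmi-i-t-sas-l
1. e -> o, i -> u / B C0 _: fires at position(s) 4: anmuitsasl
2. s -> z, t -> d / V _ V: no change
3. a, i -> 0 / V _: fires at position(s) 5: anmutsasl
surface: anmutsasl

cell KEL=ak, GRD=ta, MOD=ra, ASPECT=so:
underlying: anmi-i-ib-lu-l
1. e -> o, i -> u / B C0 _: fires at position(s) 4: anmuiiblul
2. s -> z, t -> d / V _ V: no change
3. a, i -> 0 / V _: fires at position(s) 5, 6: anmublul
surface: anmublul

cell KEL=ak, GRD=pa, MOD=ne, ASPECT=ne:
underlying: anmi-v-t-sas-l
1. e -> o, i -> u / B C0 _: fires at position(s) 4: anmuvtsasl
2. s -> z, t -> d / V _ V: no change
3. a, i -> 0 / V _: no change
surface: anmuvtsasl


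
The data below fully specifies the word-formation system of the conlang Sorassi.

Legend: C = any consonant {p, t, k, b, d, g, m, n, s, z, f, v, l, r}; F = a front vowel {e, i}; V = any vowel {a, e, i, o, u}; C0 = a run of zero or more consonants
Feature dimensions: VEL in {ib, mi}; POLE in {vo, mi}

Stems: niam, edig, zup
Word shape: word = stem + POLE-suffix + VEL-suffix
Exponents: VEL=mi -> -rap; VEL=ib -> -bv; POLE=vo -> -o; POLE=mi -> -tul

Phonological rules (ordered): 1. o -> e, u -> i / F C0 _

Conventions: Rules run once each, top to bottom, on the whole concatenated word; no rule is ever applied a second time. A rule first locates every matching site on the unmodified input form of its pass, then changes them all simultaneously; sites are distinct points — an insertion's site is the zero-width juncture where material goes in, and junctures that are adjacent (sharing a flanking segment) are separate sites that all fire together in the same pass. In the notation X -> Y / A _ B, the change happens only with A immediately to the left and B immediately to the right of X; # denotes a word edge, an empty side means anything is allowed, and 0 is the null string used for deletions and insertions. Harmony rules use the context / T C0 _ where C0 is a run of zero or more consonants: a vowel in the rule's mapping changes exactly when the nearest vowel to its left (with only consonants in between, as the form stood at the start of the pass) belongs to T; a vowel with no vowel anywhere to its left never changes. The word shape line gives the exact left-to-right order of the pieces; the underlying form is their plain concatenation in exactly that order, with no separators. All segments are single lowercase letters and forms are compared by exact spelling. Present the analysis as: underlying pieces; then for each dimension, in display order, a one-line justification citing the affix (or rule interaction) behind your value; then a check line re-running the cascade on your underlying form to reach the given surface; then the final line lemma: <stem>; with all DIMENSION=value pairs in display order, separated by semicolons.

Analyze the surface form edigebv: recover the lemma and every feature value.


underlying: edig-o-bv
VEL=ib - signalled by the affix -bv
POLE=vo - signalled by the affix -o
check: edigobv -> edigebv
lemma: edig; VEL=ib; POLE=vo


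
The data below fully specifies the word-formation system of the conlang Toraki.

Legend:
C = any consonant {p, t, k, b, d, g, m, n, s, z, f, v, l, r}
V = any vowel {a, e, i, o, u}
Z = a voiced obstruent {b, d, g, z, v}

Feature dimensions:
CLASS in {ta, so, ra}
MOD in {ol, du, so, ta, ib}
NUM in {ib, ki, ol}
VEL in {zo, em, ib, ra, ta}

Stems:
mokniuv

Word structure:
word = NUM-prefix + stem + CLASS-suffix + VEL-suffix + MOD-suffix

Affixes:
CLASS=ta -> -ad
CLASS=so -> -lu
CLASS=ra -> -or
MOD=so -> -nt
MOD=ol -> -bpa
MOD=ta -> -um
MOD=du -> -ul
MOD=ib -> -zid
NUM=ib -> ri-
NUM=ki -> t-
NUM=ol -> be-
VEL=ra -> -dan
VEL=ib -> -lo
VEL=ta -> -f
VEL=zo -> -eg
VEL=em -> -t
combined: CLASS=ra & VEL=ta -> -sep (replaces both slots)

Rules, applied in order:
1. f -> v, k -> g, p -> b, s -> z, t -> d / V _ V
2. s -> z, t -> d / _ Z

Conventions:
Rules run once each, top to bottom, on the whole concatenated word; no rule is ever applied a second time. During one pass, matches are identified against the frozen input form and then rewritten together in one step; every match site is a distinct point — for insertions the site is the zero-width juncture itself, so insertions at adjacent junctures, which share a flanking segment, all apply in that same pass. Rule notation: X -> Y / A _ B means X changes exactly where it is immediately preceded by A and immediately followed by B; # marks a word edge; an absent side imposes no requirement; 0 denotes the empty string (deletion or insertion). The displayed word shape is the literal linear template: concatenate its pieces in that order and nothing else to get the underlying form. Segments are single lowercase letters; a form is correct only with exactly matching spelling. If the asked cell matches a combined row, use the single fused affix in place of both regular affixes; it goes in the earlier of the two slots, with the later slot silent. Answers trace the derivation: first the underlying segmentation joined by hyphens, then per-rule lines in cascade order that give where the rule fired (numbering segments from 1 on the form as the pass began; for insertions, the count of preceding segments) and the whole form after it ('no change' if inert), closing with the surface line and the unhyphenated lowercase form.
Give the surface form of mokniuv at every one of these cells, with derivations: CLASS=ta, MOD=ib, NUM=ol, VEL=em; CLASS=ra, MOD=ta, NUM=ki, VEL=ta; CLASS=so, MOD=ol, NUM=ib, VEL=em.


cell CLASS=ta, MOD=ib, NUM=ol, VEL=em:
underlying: be-mokniuv-ad-t-zid
1. f -> v, k -> g, p -> b, s -> z, t -> d / V _ V: no change
2. s -> z, t -> d / _ Z: fires at position(s) 12: bemokniuvaddzid
surface: bemokniuvaddzid

cell CLASS=ra, MOD=ta, NUM=ki, VEL=ta:
underlying: t-mokniuv-sep-um
1. f -> v, k -> g, p -> b, s -> z, t -> d / V _ V: fires at position(s) 11: tmokniuvsebum
2. s -> z, t -> d / _ Z: no change
surface: tmokniuvsebum

cell CLASS=so, MOD=ol, NUM=ib, VEL=em:
underlying: ri-mokniuv-lu-t-bpa
1. f -> v, k -> g, p -> b, s -> z, t -> d / V _ V: no change
2. s -> z, t -> d / _ Z: fires at position(s) 12: rimokniuvludbpa
surface: rimokniuvludbpa


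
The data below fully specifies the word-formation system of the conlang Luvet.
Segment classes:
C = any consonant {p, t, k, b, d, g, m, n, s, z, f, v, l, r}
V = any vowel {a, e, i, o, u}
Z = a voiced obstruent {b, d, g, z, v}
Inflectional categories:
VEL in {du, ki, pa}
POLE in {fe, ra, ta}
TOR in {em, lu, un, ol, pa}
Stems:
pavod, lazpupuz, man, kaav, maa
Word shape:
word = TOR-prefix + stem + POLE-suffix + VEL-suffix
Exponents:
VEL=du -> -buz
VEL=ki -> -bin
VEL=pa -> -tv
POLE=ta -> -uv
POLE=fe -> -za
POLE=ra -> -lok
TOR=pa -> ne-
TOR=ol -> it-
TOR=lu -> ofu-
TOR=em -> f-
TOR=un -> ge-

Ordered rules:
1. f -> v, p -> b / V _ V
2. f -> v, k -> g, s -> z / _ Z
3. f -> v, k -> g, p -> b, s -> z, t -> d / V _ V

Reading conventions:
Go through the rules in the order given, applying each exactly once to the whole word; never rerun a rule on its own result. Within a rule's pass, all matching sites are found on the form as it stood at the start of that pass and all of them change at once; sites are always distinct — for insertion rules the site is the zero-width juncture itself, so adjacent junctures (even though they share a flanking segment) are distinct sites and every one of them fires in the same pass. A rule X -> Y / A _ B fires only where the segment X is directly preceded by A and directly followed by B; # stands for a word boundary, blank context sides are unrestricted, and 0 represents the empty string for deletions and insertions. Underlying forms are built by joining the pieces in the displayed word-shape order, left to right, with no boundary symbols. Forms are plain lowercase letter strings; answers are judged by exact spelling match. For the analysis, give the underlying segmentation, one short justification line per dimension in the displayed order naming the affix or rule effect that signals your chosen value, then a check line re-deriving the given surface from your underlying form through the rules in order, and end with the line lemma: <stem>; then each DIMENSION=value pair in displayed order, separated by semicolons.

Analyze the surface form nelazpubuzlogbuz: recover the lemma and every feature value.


underlying: ne-lazpupuz-lok-buz
VEL=du - signalled by the affix -buz
POLE=ra - signalled by the affix -lok
TOR=pa - signalled by the affix ne-
check: nelazpupuzlokbuz -> nelazpubuzlokbuz -> nelazpubuzlogbuz -> nelazpubuzlogbuz
lemma: lazpupuz; VEL=du; POLE=ra; TOR=pa


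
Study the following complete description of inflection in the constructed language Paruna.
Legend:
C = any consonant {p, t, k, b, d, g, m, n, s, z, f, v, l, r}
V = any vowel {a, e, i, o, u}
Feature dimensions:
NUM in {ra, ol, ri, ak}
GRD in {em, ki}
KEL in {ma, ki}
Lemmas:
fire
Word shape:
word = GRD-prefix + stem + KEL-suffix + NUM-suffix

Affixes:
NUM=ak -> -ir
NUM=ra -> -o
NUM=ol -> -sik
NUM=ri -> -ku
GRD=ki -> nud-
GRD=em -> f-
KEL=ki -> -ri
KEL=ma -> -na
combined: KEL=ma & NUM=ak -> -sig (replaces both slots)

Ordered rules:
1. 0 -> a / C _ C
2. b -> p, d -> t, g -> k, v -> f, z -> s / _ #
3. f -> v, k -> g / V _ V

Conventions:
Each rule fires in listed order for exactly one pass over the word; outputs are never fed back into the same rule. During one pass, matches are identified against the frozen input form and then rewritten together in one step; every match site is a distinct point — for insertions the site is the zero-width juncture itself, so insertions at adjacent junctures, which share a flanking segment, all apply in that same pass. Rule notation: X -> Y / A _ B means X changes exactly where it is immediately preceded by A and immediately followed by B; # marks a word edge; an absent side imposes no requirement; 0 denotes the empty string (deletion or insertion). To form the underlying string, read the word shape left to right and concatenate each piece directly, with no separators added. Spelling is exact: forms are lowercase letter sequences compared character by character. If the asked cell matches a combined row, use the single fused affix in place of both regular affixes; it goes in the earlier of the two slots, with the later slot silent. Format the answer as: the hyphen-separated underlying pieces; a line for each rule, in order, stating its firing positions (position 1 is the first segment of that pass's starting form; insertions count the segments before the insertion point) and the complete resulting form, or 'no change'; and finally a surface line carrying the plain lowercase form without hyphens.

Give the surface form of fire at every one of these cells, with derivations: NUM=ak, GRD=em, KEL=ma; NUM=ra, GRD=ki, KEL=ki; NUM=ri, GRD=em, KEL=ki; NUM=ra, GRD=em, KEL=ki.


cell NUM=ak, GRD=em, KEL=ma:
underlying: f-fire-sig
1. 0 -> a / C _ C: inserts after position(s) 1: fafiresig
2. b -> p, d -> t, g -> k, v -> f, z -> s / _ #: fires at position(s) 9: fafiresik
3. f -> v, k -> g / V _ V: fires at position(s) 3: faviresik
surface: faviresik

cell NUM=ra, GRD=ki, KEL=ki:
underlying: nud-fire-ri-o
1. 0 -> a / C _ C: inserts after position(s) 3: nudafirerio
2. b -> p, d -> t, g -> k, v -> f, z -> s / _ #: no change
3. f -> v, k -> g / V _ V: fires at position(s) 5: nudavirerio
surface: nudavirerio

cell NUM=ri, GRD=em, KEL=ki:
underlying: f-fire-ri-ku
1. 0 -> a / C _ C: inserts after position(s) 1: fafireriku
2. b -> p, d -> t, g -> k, v -> f, z -> s / _ #: no change
3. f -> v, k -> g / V _ V: fires at position(s) 3, 9: favirerigu
surface: favirerigu

cell NUM=ra, GRD=em, KEL=ki:
underlying: f-fire-ri-o
1. 0 -> a / C _ C: inserts after position(s) 1: fafirerio
2. b -> p, d -> t, g -> k, v -> f, z -> s / _ #: no change
3. f -> v, k -> g / V _ V: fires at position(s) 3: favirerio
surface: favirerio


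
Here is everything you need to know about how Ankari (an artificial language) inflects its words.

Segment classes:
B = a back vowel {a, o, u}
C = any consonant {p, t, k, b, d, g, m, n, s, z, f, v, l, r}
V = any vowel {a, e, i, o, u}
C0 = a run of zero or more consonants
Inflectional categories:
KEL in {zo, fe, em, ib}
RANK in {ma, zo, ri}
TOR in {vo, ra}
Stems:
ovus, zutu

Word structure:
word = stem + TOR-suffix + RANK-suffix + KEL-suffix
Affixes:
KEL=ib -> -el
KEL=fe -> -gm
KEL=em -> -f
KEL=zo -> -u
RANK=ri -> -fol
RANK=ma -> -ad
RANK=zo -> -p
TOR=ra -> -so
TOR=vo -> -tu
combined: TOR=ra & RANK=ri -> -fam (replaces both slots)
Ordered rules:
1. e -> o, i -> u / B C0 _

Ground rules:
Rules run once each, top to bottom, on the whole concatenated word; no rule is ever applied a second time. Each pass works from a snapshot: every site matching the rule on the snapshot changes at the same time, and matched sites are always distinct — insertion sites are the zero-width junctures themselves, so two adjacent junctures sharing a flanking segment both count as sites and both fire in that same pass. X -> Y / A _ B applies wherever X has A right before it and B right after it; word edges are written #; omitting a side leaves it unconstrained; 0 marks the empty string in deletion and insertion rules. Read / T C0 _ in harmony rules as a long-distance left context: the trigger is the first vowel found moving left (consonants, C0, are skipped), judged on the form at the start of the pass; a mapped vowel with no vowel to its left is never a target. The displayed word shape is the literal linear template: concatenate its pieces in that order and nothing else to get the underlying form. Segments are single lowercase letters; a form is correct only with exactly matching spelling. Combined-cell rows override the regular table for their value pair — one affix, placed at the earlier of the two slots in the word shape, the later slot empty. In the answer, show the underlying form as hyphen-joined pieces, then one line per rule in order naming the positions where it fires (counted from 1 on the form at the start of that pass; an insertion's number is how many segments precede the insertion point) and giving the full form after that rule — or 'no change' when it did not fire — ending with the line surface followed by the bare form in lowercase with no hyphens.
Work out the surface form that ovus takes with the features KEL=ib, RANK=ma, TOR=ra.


underlying: ovus-so-ad-el
1. e -> o, i -> u / B C0 _: fires at position(s) 9: ovussoadol
surface: ovussoadol


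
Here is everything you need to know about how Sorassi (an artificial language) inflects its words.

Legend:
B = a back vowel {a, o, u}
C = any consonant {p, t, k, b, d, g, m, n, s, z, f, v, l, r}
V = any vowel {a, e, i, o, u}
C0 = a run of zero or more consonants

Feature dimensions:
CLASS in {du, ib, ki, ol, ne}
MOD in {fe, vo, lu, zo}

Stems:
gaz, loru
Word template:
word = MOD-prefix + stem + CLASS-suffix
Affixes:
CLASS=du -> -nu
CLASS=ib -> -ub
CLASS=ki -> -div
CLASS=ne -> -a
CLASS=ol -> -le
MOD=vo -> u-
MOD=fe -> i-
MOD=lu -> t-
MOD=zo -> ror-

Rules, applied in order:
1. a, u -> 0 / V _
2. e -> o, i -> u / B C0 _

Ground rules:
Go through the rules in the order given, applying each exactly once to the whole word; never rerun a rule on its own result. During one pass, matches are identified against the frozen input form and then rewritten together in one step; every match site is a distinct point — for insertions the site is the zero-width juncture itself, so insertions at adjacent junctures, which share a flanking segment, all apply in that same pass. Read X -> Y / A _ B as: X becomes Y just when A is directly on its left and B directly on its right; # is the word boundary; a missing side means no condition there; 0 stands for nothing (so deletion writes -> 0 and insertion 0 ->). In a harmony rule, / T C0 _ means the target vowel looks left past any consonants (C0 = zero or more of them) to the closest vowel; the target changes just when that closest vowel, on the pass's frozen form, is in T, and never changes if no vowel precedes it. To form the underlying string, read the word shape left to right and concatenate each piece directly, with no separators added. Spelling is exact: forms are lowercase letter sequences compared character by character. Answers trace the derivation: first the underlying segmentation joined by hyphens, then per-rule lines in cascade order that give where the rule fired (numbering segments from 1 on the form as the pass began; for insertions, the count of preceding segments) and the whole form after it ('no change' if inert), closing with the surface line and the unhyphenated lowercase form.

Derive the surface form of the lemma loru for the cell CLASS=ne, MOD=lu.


underlying: t-loru-a
1. a, u -> 0 / V _: fires at position(s) 6: tloru
2. e -> o, i -> u / B C0 _: no change
surface: tloru


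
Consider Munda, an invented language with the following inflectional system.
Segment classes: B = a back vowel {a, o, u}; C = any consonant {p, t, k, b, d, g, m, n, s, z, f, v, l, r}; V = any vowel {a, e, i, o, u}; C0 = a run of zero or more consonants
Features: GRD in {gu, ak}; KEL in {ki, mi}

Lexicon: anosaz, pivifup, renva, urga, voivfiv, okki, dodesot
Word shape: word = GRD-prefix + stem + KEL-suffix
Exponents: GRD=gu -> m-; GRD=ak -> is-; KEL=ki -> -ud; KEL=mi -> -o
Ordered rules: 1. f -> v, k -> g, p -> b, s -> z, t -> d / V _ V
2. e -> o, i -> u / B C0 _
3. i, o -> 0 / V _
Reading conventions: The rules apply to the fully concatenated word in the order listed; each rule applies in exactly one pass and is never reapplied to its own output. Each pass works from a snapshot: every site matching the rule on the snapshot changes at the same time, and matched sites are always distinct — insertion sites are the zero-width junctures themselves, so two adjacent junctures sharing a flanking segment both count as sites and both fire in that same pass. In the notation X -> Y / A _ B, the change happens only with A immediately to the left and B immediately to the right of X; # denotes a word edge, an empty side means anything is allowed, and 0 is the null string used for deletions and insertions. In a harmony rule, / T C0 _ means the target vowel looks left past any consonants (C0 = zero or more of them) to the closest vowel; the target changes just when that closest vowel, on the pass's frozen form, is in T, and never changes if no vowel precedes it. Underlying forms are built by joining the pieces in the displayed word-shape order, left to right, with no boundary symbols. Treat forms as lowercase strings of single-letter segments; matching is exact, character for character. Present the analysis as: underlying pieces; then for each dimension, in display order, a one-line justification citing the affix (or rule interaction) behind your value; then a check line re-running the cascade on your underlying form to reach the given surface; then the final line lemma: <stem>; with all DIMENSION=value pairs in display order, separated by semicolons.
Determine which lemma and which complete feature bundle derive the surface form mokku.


underlying: m-okki-o
GRD=gu - signalled by the affix m-
KEL=mi - signalled by the affix -o
check: mokkio -> mokkio -> mokkuo -> mokku
lemma: okki; GRD=gu; KEL=mi


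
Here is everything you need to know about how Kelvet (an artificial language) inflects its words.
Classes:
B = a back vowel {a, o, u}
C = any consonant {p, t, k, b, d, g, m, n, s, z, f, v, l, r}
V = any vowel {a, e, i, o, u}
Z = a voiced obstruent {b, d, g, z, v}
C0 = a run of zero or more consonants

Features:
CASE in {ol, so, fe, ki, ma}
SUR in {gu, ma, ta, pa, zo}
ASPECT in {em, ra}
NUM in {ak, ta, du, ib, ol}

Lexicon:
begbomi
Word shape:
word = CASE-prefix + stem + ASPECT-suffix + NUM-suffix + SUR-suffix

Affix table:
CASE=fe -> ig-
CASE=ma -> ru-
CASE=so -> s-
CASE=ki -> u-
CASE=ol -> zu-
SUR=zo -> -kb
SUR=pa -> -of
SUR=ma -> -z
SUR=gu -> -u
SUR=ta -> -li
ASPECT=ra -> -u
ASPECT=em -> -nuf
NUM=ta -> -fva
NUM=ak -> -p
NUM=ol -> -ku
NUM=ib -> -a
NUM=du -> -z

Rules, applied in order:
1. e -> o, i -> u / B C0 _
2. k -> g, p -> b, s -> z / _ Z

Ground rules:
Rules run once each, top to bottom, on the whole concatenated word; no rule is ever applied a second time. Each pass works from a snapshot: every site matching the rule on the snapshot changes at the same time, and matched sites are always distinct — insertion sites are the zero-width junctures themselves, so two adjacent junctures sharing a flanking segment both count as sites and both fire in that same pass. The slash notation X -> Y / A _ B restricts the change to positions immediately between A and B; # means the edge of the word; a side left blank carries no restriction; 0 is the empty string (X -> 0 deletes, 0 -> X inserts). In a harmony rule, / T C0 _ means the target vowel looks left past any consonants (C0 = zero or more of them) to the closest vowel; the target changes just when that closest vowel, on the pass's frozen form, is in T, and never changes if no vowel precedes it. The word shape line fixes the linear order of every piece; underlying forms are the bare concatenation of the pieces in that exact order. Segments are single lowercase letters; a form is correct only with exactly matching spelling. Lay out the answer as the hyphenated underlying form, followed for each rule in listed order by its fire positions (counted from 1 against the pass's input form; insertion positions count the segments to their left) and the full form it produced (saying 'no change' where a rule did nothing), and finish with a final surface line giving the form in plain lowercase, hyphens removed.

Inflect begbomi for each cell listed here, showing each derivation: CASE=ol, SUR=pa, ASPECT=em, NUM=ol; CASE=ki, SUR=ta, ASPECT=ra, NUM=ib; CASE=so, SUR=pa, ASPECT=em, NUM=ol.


cell CASE=ol, SUR=pa, ASPECT=em, NUM=ol:
underlying: zu-begbomi-nuf-ku-of
1. e -> o, i -> u / B C0 _: fires at position(s) 4, 9: zubogbomunufkuof
2. k -> g, p -> b, s -> z / _ Z: no change
surface: zubogbomunufkuof

cell CASE=ki, SUR=ta, ASPECT=ra, NUM=ib:
underlying: u-begbomi-u-a-li
1. e -> o, i -> u / B C0 _: fires at position(s) 3, 8, 12: ubogbomuualu
2. k -> g, p -> b, s -> z / _ Z: no change
surface: ubogbomuualu

cell CASE=so, SUR=pa, ASPECT=em, NUM=ol:
underlying: s-begbomi-nuf-ku-of
1. e -> o, i -> u / B C0 _: fires at position(s) 8: sbegbomunufkuof
2. k -> g, p -> b, s -> z / _ Z: fires at position(s) 1: zbegbomunufkuof
surface: zbegbomunufkuof


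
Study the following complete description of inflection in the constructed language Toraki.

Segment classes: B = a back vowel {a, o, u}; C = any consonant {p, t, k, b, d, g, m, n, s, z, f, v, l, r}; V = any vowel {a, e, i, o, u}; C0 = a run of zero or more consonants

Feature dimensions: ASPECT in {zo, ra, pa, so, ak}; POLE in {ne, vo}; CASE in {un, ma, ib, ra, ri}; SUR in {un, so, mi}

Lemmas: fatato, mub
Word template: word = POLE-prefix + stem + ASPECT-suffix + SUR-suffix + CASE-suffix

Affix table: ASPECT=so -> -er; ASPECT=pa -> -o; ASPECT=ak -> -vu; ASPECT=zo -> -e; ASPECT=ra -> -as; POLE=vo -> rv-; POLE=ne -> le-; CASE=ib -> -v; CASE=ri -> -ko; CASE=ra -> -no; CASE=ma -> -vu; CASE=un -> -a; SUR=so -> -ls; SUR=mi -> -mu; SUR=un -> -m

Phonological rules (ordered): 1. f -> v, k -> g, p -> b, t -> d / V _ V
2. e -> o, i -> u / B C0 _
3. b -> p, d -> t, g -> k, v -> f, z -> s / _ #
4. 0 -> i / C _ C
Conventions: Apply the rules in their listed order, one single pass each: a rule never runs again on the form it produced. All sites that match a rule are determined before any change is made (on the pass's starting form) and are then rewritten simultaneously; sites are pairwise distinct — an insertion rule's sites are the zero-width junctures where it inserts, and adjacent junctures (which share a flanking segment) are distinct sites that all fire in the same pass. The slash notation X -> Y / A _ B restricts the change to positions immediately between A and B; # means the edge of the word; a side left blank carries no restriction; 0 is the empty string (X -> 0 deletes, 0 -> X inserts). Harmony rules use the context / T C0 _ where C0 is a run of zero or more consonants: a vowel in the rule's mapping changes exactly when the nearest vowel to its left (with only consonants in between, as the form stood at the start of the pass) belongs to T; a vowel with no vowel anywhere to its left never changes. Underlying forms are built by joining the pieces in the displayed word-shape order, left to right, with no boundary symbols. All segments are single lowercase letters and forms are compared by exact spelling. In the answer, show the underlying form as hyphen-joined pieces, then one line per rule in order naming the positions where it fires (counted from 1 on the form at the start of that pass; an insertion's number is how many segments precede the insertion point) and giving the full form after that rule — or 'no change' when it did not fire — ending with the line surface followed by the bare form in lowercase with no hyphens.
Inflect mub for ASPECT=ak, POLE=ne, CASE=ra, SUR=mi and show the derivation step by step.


underlying: le-mub-vu-mu-no
1. f -> v, k -> g, p -> b, t -> d / V _ V: no change
2. e -> o, i -> u / B C0 _: no change
3. b -> p, d -> t, g -> k, v -> f, z -> s / _ #: no change
4. 0 -> i / C _ C: inserts after position(s) 5: lemubivumuno
surface: lemubivumuno


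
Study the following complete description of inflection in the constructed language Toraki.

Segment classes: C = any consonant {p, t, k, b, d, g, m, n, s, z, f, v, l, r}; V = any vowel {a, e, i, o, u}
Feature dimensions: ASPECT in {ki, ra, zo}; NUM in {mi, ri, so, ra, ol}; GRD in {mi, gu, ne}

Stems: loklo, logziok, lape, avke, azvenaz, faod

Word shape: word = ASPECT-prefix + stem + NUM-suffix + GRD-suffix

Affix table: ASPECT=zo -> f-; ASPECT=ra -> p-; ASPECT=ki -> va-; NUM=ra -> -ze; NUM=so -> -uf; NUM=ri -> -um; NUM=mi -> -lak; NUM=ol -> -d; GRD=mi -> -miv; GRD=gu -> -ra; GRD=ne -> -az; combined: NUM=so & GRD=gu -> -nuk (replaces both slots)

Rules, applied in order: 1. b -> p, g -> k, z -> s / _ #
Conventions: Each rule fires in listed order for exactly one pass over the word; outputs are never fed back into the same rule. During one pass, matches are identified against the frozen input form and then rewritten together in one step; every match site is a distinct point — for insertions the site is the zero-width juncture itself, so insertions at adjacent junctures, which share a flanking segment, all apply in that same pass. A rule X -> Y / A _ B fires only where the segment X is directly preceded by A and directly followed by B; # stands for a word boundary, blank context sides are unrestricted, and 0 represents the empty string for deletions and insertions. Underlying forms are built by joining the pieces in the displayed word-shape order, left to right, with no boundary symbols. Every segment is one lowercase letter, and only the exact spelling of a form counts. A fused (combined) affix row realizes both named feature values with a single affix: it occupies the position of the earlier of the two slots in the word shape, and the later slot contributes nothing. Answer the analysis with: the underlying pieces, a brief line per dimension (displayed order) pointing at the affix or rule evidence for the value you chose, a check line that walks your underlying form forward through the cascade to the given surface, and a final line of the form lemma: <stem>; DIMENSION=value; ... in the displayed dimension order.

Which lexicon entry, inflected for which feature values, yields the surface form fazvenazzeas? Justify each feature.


underlying: f-azvenaz-ze-az
ASPECT=zo - signalled by the affix f-
NUM=ra - signalled by the affix -ze
GRD=ne - signalled by the affix -az
check: fazvenazzeaz -> fazvenazzeas
lemma: azvenaz; ASPECT=zo; NUM=ra; GRD=ne


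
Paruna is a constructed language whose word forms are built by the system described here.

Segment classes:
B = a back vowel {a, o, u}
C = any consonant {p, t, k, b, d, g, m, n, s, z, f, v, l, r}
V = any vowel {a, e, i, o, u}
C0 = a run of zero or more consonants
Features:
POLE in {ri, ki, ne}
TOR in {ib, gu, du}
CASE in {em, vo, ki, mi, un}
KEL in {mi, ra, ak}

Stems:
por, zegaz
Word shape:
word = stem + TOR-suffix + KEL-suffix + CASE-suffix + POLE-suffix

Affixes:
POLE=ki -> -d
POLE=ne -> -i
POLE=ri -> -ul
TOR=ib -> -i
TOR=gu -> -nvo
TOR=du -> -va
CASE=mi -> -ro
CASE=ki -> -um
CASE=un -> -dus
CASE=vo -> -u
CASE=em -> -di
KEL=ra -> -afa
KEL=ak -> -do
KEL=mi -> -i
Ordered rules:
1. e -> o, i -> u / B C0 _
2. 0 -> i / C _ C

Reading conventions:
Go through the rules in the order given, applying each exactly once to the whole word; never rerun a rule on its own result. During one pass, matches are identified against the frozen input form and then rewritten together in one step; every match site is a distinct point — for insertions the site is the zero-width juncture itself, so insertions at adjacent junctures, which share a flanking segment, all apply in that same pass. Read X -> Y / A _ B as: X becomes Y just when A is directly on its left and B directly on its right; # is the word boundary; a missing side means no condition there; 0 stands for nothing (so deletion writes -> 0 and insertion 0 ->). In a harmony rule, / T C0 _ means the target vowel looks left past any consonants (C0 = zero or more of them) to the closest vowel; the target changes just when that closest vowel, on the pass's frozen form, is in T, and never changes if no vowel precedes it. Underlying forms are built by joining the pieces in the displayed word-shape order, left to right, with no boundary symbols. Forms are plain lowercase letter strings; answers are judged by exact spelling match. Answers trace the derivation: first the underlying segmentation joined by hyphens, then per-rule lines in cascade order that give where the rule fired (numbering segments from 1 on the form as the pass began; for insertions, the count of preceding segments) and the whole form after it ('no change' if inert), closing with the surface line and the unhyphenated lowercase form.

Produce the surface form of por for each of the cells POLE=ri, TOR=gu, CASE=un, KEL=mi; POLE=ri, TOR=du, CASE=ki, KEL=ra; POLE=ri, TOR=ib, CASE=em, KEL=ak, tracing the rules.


cell POLE=ri, TOR=gu, CASE=un, KEL=mi:
underlying: por-nvo-i-dus-ul
1. e -> o, i -> u / B C0 _: fires at position(s) 7: pornvoudusul
2. 0 -> i / C _ C: inserts after position(s) 3, 4: porinivoudusul
surface: porinivoudusul

cell POLE=ri, TOR=du, CASE=ki, KEL=ra:
underlying: por-va-afa-um-ul
1. e -> o, i -> u / B C0 _: no change
2. 0 -> i / C _ C: inserts after position(s) 3: porivaafaumul
surface: porivaafaumul

cell POLE=ri, TOR=ib, CASE=em, KEL=ak:
underlying: por-i-do-di-ul
1. e -> o, i -> u / B C0 _: fires at position(s) 4, 8: porudoduul
2. 0 -> i / C _ C: no change
surface: porudoduul


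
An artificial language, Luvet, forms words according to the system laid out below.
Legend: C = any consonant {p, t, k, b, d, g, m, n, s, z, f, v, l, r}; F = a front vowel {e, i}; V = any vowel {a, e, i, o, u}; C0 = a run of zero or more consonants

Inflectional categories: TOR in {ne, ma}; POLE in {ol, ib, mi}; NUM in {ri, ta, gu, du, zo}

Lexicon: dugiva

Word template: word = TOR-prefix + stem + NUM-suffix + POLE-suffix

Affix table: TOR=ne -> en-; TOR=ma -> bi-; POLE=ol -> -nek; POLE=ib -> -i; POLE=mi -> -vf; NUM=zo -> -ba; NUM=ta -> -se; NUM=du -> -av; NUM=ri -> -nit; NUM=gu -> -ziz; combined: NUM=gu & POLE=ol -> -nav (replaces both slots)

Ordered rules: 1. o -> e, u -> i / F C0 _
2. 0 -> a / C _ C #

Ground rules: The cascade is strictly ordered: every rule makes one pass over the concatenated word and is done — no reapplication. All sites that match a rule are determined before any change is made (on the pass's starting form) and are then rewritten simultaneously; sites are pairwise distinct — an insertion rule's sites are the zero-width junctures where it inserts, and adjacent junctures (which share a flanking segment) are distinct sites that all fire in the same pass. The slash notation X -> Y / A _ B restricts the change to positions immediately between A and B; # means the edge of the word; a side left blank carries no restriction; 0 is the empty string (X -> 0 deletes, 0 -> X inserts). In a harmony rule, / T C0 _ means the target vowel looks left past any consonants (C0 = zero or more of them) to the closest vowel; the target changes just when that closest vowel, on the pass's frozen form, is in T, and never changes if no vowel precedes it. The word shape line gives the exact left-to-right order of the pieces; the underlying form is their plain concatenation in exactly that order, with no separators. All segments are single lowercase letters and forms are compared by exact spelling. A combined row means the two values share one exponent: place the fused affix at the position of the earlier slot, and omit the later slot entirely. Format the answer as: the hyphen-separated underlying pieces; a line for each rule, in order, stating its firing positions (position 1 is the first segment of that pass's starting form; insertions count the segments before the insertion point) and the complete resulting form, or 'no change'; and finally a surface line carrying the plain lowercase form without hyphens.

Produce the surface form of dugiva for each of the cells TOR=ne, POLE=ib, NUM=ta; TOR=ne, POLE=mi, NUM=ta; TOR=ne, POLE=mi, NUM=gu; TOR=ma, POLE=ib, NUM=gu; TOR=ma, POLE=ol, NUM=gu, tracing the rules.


cell TOR=ne, POLE=ib, NUM=ta:
underlying: en-dugiva-se-i
1. o -> e, u -> i / F C0 _: fires at position(s) 4: endigivasei
2. 0 -> a / C _ C #: no change
surface: endigivasei

cell TOR=ne, POLE=mi, NUM=ta:
underlying: en-dugiva-se-vf
1. o -> e, u -> i / F C0 _: fires at position(s) 4: endigivasevf
2. 0 -> a / C _ C #: inserts after position(s) 11: endigivasevaf
surface: endigivasevaf

cell TOR=ne, POLE=mi, NUM=gu:
underlying: en-dugiva-ziz-vf
1. o -> e, u -> i / F C0 _: fires at position(s) 4: endigivazizvf
2. 0 -> a / C _ C #: inserts after position(s) 12: endigivazizvaf
surface: endigivazizvaf

cell TOR=ma, POLE=ib, NUM=gu:
underlying: bi-dugiva-ziz-i
1. o -> e, u -> i / F C0 _: fires at position(s) 4: bidigivazizi
2. 0 -> a / C _ C #: no change
surface: bidigivazizi

cell TOR=ma, POLE=ol, NUM=gu:
underlying: bi-dugiva-nav
1. o -> e, u -> i / F C0 _: fires at position(s) 4: bidigivanav
2. 0 -> a / C _ C #: no change
surface: bidigivanav


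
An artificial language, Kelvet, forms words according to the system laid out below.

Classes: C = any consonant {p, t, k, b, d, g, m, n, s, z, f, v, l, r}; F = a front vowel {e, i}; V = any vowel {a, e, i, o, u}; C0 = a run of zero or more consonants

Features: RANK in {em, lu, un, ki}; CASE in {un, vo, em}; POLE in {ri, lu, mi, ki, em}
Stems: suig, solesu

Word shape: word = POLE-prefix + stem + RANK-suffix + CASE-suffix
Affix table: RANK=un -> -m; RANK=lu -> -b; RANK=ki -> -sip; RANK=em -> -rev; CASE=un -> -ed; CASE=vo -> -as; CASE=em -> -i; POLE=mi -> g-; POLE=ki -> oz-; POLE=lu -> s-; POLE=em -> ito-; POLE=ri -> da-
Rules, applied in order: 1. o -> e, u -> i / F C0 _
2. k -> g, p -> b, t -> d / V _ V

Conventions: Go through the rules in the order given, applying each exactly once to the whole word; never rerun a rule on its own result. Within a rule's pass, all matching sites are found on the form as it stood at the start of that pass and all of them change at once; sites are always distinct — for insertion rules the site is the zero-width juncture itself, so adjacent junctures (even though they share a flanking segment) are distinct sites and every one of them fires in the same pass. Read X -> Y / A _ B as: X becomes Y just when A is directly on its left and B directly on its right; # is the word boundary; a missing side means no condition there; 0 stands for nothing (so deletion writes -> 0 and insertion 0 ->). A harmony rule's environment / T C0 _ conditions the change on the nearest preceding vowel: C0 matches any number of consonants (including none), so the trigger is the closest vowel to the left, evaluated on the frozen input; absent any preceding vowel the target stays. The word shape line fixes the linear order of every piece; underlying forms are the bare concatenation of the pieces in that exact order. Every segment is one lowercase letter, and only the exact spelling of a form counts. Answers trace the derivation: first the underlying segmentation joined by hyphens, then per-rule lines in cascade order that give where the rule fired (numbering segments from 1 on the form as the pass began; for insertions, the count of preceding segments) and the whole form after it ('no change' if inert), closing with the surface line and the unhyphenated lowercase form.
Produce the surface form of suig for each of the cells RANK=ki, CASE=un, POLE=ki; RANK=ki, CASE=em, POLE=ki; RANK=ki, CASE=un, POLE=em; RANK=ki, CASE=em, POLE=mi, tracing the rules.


cell RANK=ki, CASE=un, POLE=ki:
underlying: oz-suig-sip-ed
1. o -> e, u -> i / F C0 _: no change
2. k -> g, p -> b, t -> d / V _ V: fires at position(s) 9: ozsuigsibed
surface: ozsuigsibed

cell RANK=ki, CASE=em, POLE=ki:
underlying: oz-suig-sip-i
1. o -> e, u -> i / F C0 _: no change
2. k -> g, p -> b, t -> d / V _ V: fires at position(s) 9: ozsuigsibi
surface: ozsuigsibi

cell RANK=ki, CASE=un, POLE=em:
underlying: ito-suig-sip-ed
1. o -> e, u -> i / F C0 _: fires at position(s) 3: itesuigsiped
2. k -> g, p -> b, t -> d / V _ V: fires at position(s) 2, 10: idesuigsibed
surface: idesuigsibed

cell RANK=ki, CASE=em, POLE=mi:
underlying: g-suig-sip-i
1. o -> e, u -> i / F C0 _: no change
2. k -> g, p -> b, t -> d / V _ V: fires at position(s) 8: gsuigsibi
surface: gsuigsibi
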